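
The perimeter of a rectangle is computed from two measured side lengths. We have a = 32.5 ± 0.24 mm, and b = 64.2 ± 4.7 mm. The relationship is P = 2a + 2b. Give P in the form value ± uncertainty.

Each term contributes (cᵢ δxᵢ)² to (δP)²:
  (2·δa)² = 0.230;  (2·δb)² = 88.4
δP = √(88.6) = 9.41 mm
P = 193 mm.

193 ± 9.41 mm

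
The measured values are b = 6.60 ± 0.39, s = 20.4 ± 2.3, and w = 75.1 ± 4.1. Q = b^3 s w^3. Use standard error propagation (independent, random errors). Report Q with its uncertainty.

Relative error in a monomial: (δQ/Q)² = Σ (nᵢ · δxᵢ/xᵢ)².
  (3·δb/b)² = (3×0.0591)² = 0.0314;  (1·δs/s)² = (1×0.113)² = 0.0127;  (3·δw/w)² = (3×0.0546)² = 0.0268
δQ/Q = √(0.0710) = 0.266
Q = 2.48e+09, so δQ = 0.266 × 2.48e+09 = 6.62e+08.

(2.48 ± 0.662) × 10^9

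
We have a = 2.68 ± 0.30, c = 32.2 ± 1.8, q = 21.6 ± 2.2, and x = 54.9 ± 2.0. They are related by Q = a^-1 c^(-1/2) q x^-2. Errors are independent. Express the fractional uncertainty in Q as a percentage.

For a monomial Q ∝ a^-1, c^(-1/2), q, x^-2, fractional errors add in quadrature:
  (-1·δa/a)² = (-1×0.112)² = 0.0125;  (−½·δc/c)² = (-0.5×0.0559)² = 0.000781;  (1·δq/q)² = (1×0.102)² = 0.0104;  (-2·δx/x)² = (-2×0.0364)² = 0.00531
δQ/Q = √(0.0290) = 0.170

17.0%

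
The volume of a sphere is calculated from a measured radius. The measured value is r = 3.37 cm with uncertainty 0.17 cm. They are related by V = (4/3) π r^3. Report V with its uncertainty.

V is a product of powers, so relative uncertainties combine in quadrature:
  (3·δr/r)² = (3×0.0504)² = 0.0229
δV/V = √(0.0229) = 0.151
V = 160 cm^3, so δV = 0.151 × 160 = 24.3 cm^3.

160 ± 24.3 cm^3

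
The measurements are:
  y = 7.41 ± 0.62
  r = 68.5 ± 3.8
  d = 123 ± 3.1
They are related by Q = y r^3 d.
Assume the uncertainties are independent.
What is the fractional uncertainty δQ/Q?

0.188

For a monomial Q ∝ y, r^3, d, fractional errors add in quadrature:
  (1·δy/y)² = (1×0.0837)² = 0.00700;  (3·δr/r)² = (3×0.0555)² = 0.0277;  (1·δd/d)² = (1×0.0252)² = 0.000635
δQ/Q = √(0.0353) = 0.188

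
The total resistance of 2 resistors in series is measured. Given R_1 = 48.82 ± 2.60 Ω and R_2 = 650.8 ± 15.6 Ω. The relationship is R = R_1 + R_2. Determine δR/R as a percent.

2.26%

Sums and differences: (δR)² = Σ (cᵢ δxᵢ)².
  (δR_1)² = 6.76;  (δR_2)² = 243
δR = √(250) = 15.8 Ω
R = 699.6 Ω, so δR/R = 15.8/699.6 = 0.0226.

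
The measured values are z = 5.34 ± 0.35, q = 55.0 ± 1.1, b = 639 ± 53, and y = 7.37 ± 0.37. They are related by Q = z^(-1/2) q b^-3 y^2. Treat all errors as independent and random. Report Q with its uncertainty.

Each factor contributes (exponent × relative error)² to (δQ/Q)²:
  (−½·δz/z)² = (-0.5×0.0655)² = 0.00107;  (1·δq/q)² = (1×0.0200)² = 0.000400;  (-3·δb/b)² = (-3×0.0829)² = 0.0619;  (2·δy/y)² = (2×0.0502)² = 0.0101
δQ/Q = √(0.0735) = 0.271
Q = 4.95e-06, so δQ = 0.271 × 4.95e-06 = 1.34e-06.

(4.95 ± 1.34) × 10^-6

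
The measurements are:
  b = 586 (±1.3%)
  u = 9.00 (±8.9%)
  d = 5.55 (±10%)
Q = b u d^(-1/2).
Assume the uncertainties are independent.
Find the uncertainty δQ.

230

Since Q is a product/quotient, work with relative uncertainties:
  (1·δb/b)² = (1×0.0130)² = 0.000169;  (1·δu/u)² = (1×0.0890)² = 0.00792;  (−½·δd/d)² = (-0.5×0.100)² = 0.00250
δQ/Q = √(0.0106) = 0.103
Q = 2240, so δQ = 0.103 × 2240 = 230.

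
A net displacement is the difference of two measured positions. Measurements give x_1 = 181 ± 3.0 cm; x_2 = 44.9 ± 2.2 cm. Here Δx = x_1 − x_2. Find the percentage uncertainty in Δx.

For a sum/difference, combine absolute errors in quadrature:
  (δx_1)² = 9.00;  (δx_2)² = 4.84
δΔx = √(13.8) = 3.72 cm
Δx = 136 cm, so δΔx/Δx = 3.72/136 = 0.0273.

2.73%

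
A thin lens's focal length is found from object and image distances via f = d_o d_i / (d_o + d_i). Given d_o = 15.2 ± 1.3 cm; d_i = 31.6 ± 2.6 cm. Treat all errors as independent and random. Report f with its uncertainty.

10.3 ± 0.653 cm

∂f/∂d_o = (d_i/(d_o+d_i))² = 0.456;  ∂f/∂d_i = (d_o/(d_o+d_i))² = 0.105
δf = √((∂f/∂d_o · δd_o)² + (∂f/∂d_i · δd_i)²) = √(0.351 + 0.0752) = 0.653 cm
f = 10.3 cm.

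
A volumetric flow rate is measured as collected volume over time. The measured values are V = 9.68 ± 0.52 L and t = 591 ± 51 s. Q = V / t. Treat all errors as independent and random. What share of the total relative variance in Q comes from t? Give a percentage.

72.1%

(δQ/Q)² = (1·δV/V)² + (-1·δt/t)²
  V term: (1×0.0537)² = 0.00289
  t term: (-1×0.0863)² = 0.00745
Total = 0.0103. Share from t = 0.00745/0.0103 = 0.721.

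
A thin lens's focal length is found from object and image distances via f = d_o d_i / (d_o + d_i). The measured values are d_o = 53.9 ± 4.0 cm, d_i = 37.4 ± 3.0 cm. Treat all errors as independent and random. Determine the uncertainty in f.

1.24 cm

∂f/∂d_o = (d_i/(d_o+d_i))² = 0.168;  ∂f/∂d_i = (d_o/(d_o+d_i))² = 0.349
δf = √((∂f/∂d_o · δd_o)² + (∂f/∂d_i · δd_i)²) = √(0.451 + 1.09) = 1.24 cm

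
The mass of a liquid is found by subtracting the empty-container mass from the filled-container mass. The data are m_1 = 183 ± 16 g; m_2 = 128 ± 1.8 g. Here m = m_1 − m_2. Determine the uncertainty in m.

16.1 g

Each term contributes (cᵢ δxᵢ)² to (δm)²:
  (δm_1)² = 256;  (δm_2)² = 3.24
δm = √(259) = 16.1 g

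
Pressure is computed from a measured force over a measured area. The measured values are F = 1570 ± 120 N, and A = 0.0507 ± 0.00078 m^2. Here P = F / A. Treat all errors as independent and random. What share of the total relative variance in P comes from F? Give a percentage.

(δP/P)² = (1·δF/F)² + (-1·δA/A)²
  F term: (1×0.0764)² = 0.00584
  A term: (-1×0.0154)² = 0.000237
Total = 0.00608. Share from F = 0.00584/0.00608 = 0.961.

96.1%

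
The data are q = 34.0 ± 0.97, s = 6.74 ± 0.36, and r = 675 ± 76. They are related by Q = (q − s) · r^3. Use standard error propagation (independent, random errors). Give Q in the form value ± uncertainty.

(8.38 ± 2.85) × 10^9

Let u = q − s = 27.3. δu = √(δq² + δs²) = √(0.941 + 0.130) = 1.03, so δu/u = 0.0380.
Q is then a monomial in u, r:
δQ/Q = √((δu/u)² + (3·δr/r)²) = √(0.00144 + 0.114) = 0.340
Q = 8.38e+09, so δQ = 0.340 × 8.38e+09 = 2.85e+09.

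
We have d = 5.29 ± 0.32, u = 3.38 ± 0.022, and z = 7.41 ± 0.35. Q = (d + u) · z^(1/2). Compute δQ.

Let w = d + u = 8.67. δw = √(δd² + δu²) = √(0.102 + 0.000484) = 0.321, so δw/w = 0.0370.
Q is then a monomial in w, z:
δQ/Q = √((δw/w)² + (½·δz/z)²) = √(0.00137 + 0.000558) = 0.0439
Q = 23.6, so δQ = 0.0439 × 23.6 = 1.04.

1.04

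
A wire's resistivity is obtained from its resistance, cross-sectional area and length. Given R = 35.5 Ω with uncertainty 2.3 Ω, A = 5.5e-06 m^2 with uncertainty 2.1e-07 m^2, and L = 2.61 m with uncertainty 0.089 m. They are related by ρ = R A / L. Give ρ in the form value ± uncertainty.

ρ is a product of powers, so relative uncertainties combine in quadrature:
  (1·δR/R)² = (1×0.0648)² = 0.00420;  (1·δA/A)² = (1×0.0382)² = 0.00146;  (-1·δL/L)² = (-1×0.0341)² = 0.00116
δρ/ρ = √(0.00682) = 0.0826
ρ = 7.48e-05 Ω·m, so δρ = 0.0826 × 7.48e-05 = 6.18e-06 Ω·m.

(7.48 ± 0.618) × 10^-5 Ω·m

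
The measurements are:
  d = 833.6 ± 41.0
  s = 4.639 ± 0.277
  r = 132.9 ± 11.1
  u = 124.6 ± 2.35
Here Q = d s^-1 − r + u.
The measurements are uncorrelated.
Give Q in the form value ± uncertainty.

Let p = d·s^-1 = 179.7. δp/p = √((1·δd/d)² + (-1·δs/s)²) = √(0.00242 + 0.00357) = 0.0774, so δp = 13.9.
Q = p − r + u: δQ = √(δp² + δr² + δu²) = √(193 + 123 + 5.52) = 17.9
Q = 171.4.

171.4 ± 17.9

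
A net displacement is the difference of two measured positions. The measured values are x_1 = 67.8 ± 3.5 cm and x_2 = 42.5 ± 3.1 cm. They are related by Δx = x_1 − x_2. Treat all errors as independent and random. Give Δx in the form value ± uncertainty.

Absolute uncertainties add in quadrature for a linear combination:
  (δx_1)² = 12.2;  (δx_2)² = 9.61
δΔx = √(21.9) = 4.68 cm
Δx = 25.3 cm.

25.3 ± 4.68 cm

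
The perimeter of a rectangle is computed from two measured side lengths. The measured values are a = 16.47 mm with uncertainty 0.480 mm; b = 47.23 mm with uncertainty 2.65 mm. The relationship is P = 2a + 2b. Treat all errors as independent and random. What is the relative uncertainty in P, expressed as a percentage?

For a sum/difference, combine absolute errors in quadrature:
  (2·δa)² = 0.922;  (2·δb)² = 28.1
δP = √(29.0) = 5.39 mm
P = 127.4 mm, so δP/P = 5.39/127.4 = 0.0423.

4.23%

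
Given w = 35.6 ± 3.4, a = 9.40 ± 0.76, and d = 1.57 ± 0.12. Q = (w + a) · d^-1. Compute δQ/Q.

0.109

Let u = w + a = 45.0. δu = √(δw² + δa²) = √(11.6 + 0.578) = 3.48, so δu/u = 0.0774.
Q is then a monomial in u, d:
δQ/Q = √((δu/u)² + (-1·δd/d)²) = √(0.00599 + 0.00584) = 0.109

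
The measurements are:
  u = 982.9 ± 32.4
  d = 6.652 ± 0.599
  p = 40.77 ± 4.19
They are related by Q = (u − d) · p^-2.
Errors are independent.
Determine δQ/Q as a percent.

20.8%

Let w = u − d = 976.2. δw = √(δu² + δd²) = √(1050 + 0.359) = 32.4, so δw/w = 0.0332.
Q is then a monomial in w, p:
δQ/Q = √((δw/w)² + (-2·δp/p)²) = √(0.00110 + 0.0422) = 0.208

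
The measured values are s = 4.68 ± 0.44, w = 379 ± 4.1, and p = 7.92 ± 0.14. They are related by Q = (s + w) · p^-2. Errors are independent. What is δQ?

0.226

Let u = s + w = 384. δu = √(δs² + δw²) = √(0.194 + 16.8) = 4.12, so δu/u = 0.0107.
Q is then a monomial in u, p:
δQ/Q = √((δu/u)² + (-2·δp/p)²) = √(0.000116 + 0.00125) = 0.0370
Q = 6.12, so δQ = 0.0370 × 6.12 = 0.226.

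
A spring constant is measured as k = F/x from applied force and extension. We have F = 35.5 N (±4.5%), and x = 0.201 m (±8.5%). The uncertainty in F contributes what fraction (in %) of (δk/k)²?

(δk/k)² = (1·δF/F)² + (-1·δx/x)²
  F term: (1×0.0450)² = 0.00202
  x term: (-1×0.0850)² = 0.00723
Total = 0.00925. Share from F = 0.00202/0.00925 = 0.219.

21.9%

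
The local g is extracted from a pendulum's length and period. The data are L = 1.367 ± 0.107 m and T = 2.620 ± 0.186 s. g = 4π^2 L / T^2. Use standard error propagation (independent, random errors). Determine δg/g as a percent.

16.2%

g is a product of powers, so relative uncertainties combine in quadrature:
  (1·δL/L)² = (1×0.0783)² = 0.00613;  (-2·δT/T)² = (-2×0.0710)² = 0.0202
δg/g = √(0.0263) = 0.162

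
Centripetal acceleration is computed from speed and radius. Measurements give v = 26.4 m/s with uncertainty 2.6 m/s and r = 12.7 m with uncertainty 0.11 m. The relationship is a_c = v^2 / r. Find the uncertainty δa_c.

10.8 m/s^2

Each factor contributes (exponent × relative error)² to (δa_c/a_c)²:
  (2·δv/v)² = (2×0.0985)² = 0.0388;  (-1·δr/r)² = (-1×0.00866)² = 7.5e-05
δa_c/a_c = √(0.0389) = 0.197
a_c = 54.9 m/s^2, so δa_c = 0.197 × 54.9 = 10.8 m/s^2.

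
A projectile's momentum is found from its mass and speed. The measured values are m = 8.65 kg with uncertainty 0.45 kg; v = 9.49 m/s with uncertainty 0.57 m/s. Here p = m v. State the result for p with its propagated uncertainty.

Since p is a product/quotient, work with relative uncertainties:
  (1·δm/m)² = (1×0.0520)² = 0.00271;  (1·δv/v)² = (1×0.0601)² = 0.00361
δp/p = √(0.00631) = 0.0795
p = 82.1 kg·m/s, so δp = 0.0795 × 82.1 = 6.52 kg·m/s.

82.1 ± 6.52 kg·m/s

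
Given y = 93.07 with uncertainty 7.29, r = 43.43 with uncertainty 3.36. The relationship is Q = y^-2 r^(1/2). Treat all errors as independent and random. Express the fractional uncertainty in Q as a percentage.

Q is a product of powers, so relative uncertainties combine in quadrature:
  (-2·δy/y)² = (-2×0.0783)² = 0.0245;  (½·δr/r)² = (0.5×0.0774)² = 0.00150
δQ/Q = √(0.0260) = 0.161

16.1%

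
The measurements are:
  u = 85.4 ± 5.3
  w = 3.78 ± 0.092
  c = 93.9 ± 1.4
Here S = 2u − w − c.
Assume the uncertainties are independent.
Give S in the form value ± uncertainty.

73.1 ± 10.7

For a sum/difference, combine absolute errors in quadrature:
  (2·δu)² = 112;  (δw)² = 0.00846;  (δc)² = 1.96
δS = √(114) = 10.7
S = 73.1.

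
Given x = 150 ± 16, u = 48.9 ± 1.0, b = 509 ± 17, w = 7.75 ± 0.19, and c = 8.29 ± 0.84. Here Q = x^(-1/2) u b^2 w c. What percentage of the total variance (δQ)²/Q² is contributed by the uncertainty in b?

24.0%

(δQ/Q)² = (−½·δx/x)² + (1·δu/u)² + (2·δb/b)² + (1·δw/w)² + (1·δc/c)²
  x term: (-0.5×0.107)² = 0.00284
  u term: (1×0.0204)² = 0.000418
  b term: (2×0.0334)² = 0.00446
  w term: (1×0.0245)² = 0.000601
  c term: (1×0.101)² = 0.0103
Total = 0.0186. Share from b = 0.00446/0.0186 = 0.240.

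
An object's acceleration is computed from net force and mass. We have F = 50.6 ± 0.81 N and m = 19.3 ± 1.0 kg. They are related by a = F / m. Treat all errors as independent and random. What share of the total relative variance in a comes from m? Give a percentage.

91.3%

(δa/a)² = (1·δF/F)² + (-1·δm/m)²
  F term: (1×0.0160)² = 0.000256
  m term: (-1×0.0518)² = 0.00268
Total = 0.00294. Share from m = 0.00268/0.00294 = 0.913.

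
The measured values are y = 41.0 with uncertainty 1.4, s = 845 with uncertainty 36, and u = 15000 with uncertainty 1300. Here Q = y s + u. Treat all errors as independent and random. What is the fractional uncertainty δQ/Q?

Let p = y·s = 34600. δp/p = √((1·δy/y)² + (1·δs/s)²) = √(0.00117 + 0.00182) = 0.0546, so δp = 1890.
Q = p + u: δQ = √(δp² + δu²) = √(3.58e+06 + 1.69e+06) = 2300
Q = 49600, so δQ/Q = 2300/49600 = 0.0462.

0.0462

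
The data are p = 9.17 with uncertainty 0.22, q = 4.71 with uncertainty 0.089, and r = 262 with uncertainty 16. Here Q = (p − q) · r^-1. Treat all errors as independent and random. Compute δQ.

0.00138

Let u = p − q = 4.46. δu = √(δp² + δq²) = √(0.0484 + 0.00792) = 0.237, so δu/u = 0.0532.
Q is then a monomial in u, r:
δQ/Q = √((δu/u)² + (-1·δr/r)²) = √(0.00283 + 0.00373) = 0.0810
Q = 0.0170, so δQ = 0.0810 × 0.0170 = 0.00138.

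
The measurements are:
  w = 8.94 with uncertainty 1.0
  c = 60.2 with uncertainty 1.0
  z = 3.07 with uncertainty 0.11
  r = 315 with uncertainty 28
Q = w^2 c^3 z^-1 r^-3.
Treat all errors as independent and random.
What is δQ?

0.0642

Each factor contributes (exponent × relative error)² to (δQ/Q)²:
  (2·δw/w)² = (2×0.112)² = 0.0500;  (3·δc/c)² = (3×0.0166)² = 0.00248;  (-1·δz/z)² = (-1×0.0358)² = 0.00128;  (-3·δr/r)² = (-3×0.0889)² = 0.0711
δQ/Q = √(0.125) = 0.353
Q = 0.182, so δQ = 0.353 × 0.182 = 0.0642.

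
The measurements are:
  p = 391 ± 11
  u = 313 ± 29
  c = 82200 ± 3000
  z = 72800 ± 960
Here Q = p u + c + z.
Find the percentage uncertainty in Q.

4.42%

Let w = p·u = 1.22e+05. δw/w = √((1·δp/p)² + (1·δu/u)²) = √(0.000791 + 0.00858) = 0.0968, so δw = 11900.
Q = w + c + z: δQ = √(δw² + δc² + δz²) = √(1.4e+08 + 9e+06 + 9.22e+05) = 12300
Q = 2.77e+05, so δQ/Q = 12300/2.77e+05 = 0.0442.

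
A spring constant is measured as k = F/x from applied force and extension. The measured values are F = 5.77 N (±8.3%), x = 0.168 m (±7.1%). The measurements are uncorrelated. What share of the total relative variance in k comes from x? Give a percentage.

(δk/k)² = (1·δF/F)² + (-1·δx/x)²
  F term: (1×0.0830)² = 0.00689
  x term: (-1×0.0710)² = 0.00504
Total = 0.0119. Share from x = 0.00504/0.0119 = 0.423.

42.3%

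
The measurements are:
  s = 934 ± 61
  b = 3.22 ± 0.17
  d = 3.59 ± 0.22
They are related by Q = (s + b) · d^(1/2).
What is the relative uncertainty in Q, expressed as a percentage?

7.19%

Let u = s + b = 937. δu = √(δs² + δb²) = √(3720 + 0.0289) = 61.0, so δu/u = 0.0651.
Q is then a monomial in u, d:
δQ/Q = √((δu/u)² + (½·δd/d)²) = √(0.00424 + 0.000939) = 0.0719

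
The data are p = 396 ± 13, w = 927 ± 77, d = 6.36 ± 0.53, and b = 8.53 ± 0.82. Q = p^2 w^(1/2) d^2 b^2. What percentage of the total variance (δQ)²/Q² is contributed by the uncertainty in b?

(δQ/Q)² = (2·δp/p)² + (½·δw/w)² + (2·δd/d)² + (2·δb/b)²
  p term: (2×0.0328)² = 0.00431
  w term: (0.5×0.0831)² = 0.00172
  d term: (2×0.0833)² = 0.0278
  b term: (2×0.0961)² = 0.0370
Total = 0.0708. Share from b = 0.0370/0.0708 = 0.522.

52.2%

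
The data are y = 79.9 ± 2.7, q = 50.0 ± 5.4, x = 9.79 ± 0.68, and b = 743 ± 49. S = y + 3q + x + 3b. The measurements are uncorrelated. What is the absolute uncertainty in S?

S is a linear combination, so absolute uncertainties add in quadrature:
  (δy)² = 7.29;  (3·δq)² = 262;  (δx)² = 0.462;  (3·δb)² = 21600
δS = √(21900) = 148

148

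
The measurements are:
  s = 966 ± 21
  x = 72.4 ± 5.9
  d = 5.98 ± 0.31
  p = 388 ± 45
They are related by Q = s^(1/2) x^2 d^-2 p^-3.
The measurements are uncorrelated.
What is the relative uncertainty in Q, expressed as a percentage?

39.8%

Q is a product of powers, so relative uncertainties combine in quadrature:
  (½·δs/s)² = (0.5×0.0217)² = 0.000118;  (2·δx/x)² = (2×0.0815)² = 0.0266;  (-2·δd/d)² = (-2×0.0518)² = 0.0107;  (-3·δp/p)² = (-3×0.116)² = 0.121
δQ/Q = √(0.158) = 0.398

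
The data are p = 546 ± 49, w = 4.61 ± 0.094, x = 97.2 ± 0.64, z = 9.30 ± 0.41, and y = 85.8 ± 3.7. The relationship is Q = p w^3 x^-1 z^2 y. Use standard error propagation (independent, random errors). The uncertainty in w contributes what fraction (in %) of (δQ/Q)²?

(δQ/Q)² = (1·δp/p)² + (3·δw/w)² + (-1·δx/x)² + (2·δz/z)² + (1·δy/y)²
  p term: (1×0.0897)² = 0.00805
  w term: (3×0.0204)² = 0.00374
  x term: (-1×0.00658)² = 4.34e-05
  z term: (2×0.0441)² = 0.00777
  y term: (1×0.0431)² = 0.00186
Total = 0.0215. Share from w = 0.00374/0.0215 = 0.174.

17.4%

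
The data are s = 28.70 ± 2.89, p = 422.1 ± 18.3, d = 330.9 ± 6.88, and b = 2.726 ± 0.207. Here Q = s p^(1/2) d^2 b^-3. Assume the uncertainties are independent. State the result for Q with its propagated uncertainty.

Products/powers → add relative errors in quadrature, weighted by exponent:
  (1·δs/s)² = (1×0.101)² = 0.0101;  (½·δp/p)² = (0.5×0.0434)² = 0.000470;  (2·δd/d)² = (2×0.0208)² = 0.00173;  (-3·δb/b)² = (-3×0.0759)² = 0.0519
δQ/Q = √(0.0642) = 0.253
Q = 3.187e+06, so δQ = 0.253 × 3.187e+06 = 8.08e+05.

(3.187 ± 0.808) × 10^6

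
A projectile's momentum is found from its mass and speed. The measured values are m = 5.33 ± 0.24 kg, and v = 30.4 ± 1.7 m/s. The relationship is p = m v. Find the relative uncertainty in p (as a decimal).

Relative error in a monomial: (δp/p)² = Σ (nᵢ · δxᵢ/xᵢ)².
  (1·δm/m)² = (1×0.0450)² = 0.00203;  (1·δv/v)² = (1×0.0559)² = 0.00313
δp/p = √(0.00515) = 0.0718

0.0718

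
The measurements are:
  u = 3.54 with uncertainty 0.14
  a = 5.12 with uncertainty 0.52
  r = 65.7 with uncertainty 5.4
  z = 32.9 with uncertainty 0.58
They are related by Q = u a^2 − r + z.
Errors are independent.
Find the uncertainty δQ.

20.0

Let p = u·a^2 = 92.8. δp/p = √((1·δu/u)² + (2·δa/a)²) = √(0.00156 + 0.0413) = 0.207, so δp = 19.2.
Q = p − r + z: δQ = √(δp² + δr² + δz²) = √(369 + 29.2 + 0.336) = 20.0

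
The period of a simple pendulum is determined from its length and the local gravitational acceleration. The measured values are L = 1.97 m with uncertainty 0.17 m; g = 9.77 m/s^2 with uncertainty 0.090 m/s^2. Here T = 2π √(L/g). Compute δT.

0.122 s

Relative error in a monomial: (δT/T)² = Σ (nᵢ · δxᵢ/xᵢ)².
  (½·δL/L)² = (0.5×0.0863)² = 0.00186;  (−½·δg/g)² = (-0.5×0.00921)² = 2.12e-05
δT/T = √(0.00188) = 0.0434
T = 2.82 s, so δT = 0.0434 × 2.82 = 0.122 s.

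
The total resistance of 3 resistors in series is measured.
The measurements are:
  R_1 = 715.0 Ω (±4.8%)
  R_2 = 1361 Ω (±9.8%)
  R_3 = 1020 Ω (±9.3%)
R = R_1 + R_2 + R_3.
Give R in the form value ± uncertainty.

Sums and differences: (δR)² = Σ (cᵢ δxᵢ)².
  (δR_1)² = 1180;  (δR_2)² = 17800;  (δR_3)² = 9000
δR = √(28000) = 167 Ω
R = 3096 Ω.

3096 ± 167 Ω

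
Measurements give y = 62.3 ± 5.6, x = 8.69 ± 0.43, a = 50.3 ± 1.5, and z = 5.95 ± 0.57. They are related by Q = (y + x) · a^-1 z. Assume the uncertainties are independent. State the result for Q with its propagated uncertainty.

8.40 ± 1.07

Let u = y + x = 71.0. δu = √(δy² + δx²) = √(31.4 + 0.185) = 5.62, so δu/u = 0.0791.
Q is then a monomial in u, a, z:
δQ/Q = √((δu/u)² + (-1·δa/a)² + (1·δz/z)²) = √(0.00626 + 0.000889 + 0.00918) = 0.128
Q = 8.40, so δQ = 0.128 × 8.40 = 1.07.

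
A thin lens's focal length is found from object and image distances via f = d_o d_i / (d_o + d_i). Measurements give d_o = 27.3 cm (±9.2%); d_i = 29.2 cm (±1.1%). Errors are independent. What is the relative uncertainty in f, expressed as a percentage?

4.78%

∂f/∂d_o = (d_i/(d_o+d_i))² = 0.267;  ∂f/∂d_i = (d_o/(d_o+d_i))² = 0.233
δf = √((∂f/∂d_o · δd_o)² + (∂f/∂d_i · δd_i)²) = √(0.450 + 0.00562) = 0.675 cm
f = 14.1 cm, so δf/f = 0.675/14.1 = 0.0478.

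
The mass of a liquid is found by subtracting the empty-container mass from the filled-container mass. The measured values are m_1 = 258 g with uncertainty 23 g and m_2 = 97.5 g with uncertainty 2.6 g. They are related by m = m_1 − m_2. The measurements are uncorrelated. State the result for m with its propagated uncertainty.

Each term contributes (cᵢ δxᵢ)² to (δm)²:
  (δm_1)² = 529;  (δm_2)² = 6.76
δm = √(536) = 23.1 g
m = 160 g.

160 ± 23.1 g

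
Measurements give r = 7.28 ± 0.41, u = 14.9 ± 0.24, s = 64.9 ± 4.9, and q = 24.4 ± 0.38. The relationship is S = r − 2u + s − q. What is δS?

For a sum/difference, combine absolute errors in quadrature:
  (δr)² = 0.168;  (2·δu)² = 0.230;  (δs)² = 24.0;  (δq)² = 0.144
δS = √(24.6) = 4.96

4.96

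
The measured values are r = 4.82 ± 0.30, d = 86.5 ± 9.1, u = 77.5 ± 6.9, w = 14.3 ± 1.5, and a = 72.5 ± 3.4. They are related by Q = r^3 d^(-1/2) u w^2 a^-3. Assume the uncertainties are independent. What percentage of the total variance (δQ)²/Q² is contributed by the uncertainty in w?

40.2%

(δQ/Q)² = (3·δr/r)² + (−½·δd/d)² + (1·δu/u)² + (2·δw/w)² + (-3·δa/a)²
  r term: (3×0.0622)² = 0.0349
  d term: (-0.5×0.105)² = 0.00277
  u term: (1×0.0890)² = 0.00793
  w term: (2×0.105)² = 0.0440
  a term: (-3×0.0469)² = 0.0198
Total = 0.109. Share from w = 0.0440/0.109 = 0.402.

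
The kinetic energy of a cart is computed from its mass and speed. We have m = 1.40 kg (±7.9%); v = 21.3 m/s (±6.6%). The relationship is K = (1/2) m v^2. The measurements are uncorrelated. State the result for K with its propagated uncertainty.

Since K is a product/quotient, work with relative uncertainties:
  (1·δm/m)² = (1×0.0790)² = 0.00624;  (2·δv/v)² = (2×0.0660)² = 0.0174
δK/K = √(0.0237) = 0.154
K = 318 J, so δK = 0.154 × 318 = 48.9 J.

318 ± 48.9 J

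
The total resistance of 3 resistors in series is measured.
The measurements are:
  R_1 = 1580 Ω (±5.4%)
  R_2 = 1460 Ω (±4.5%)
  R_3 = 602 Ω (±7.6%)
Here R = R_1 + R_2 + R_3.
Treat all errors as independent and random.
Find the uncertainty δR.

117 Ω

Absolute uncertainties add in quadrature for a linear combination:
  (δR_1)² = 7280;  (δR_2)² = 4320;  (δR_3)² = 2090
δR = √(13700) = 117 Ω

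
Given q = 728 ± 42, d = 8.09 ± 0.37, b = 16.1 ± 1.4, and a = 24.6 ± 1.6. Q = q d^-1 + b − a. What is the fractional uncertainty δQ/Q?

0.0854

Let p = q·d^-1 = 90.0. δp/p = √((1·δq/q)² + (-1·δd/d)²) = √(0.00333 + 0.00209) = 0.0736, so δp = 6.63.
Q = p + b − a: δQ = √(δp² + δb² + δa²) = √(43.9 + 1.96 + 2.56) = 6.96
Q = 81.5, so δQ/Q = 6.96/81.5 = 0.0854.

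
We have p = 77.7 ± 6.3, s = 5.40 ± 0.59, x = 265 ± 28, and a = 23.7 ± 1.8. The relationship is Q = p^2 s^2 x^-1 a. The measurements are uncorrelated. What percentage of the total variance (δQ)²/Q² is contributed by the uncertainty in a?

6.34%

(δQ/Q)² = (2·δp/p)² + (2·δs/s)² + (-1·δx/x)² + (1·δa/a)²
  p term: (2×0.0811)² = 0.0263
  s term: (2×0.109)² = 0.0478
  x term: (-1×0.106)² = 0.0112
  a term: (1×0.0759)² = 0.00577
Total = 0.0910. Share from a = 0.00577/0.0910 = 0.0634.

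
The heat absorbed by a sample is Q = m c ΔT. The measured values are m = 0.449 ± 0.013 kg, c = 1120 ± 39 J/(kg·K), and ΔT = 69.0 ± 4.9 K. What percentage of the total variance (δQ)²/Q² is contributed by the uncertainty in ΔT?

71.1%

(δQ/Q)² = (1·δm/m)² + (1·δc/c)² + (1·δΔT/ΔT)²
  m term: (1×0.0290)² = 0.000838
  c term: (1×0.0348)² = 0.00121
  ΔT term: (1×0.0710)² = 0.00504
Total = 0.00709. Share from ΔT = 0.00504/0.00709 = 0.711.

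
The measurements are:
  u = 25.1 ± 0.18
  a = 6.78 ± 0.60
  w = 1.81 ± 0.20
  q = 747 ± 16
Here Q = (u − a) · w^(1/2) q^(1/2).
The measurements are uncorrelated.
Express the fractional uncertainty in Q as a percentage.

Let h = u − a = 18.3. δh = √(δu² + δa²) = √(0.0324 + 0.360) = 0.626, so δh/h = 0.0342.
Q is then a monomial in h, w, q:
δQ/Q = √((δh/h)² + (½·δw/w)² + (½·δq/q)²) = √(0.00117 + 0.00305 + 0.000115) = 0.0659

6.59%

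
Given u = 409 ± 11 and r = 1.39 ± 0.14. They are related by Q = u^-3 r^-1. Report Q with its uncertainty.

(1.05 ± 0.136) × 10^-8

Since Q is a product/quotient, work with relative uncertainties:
  (-3·δu/u)² = (-3×0.0269)² = 0.00651;  (-1·δr/r)² = (-1×0.101)² = 0.0101
δQ/Q = √(0.0167) = 0.129
Q = 1.05e-08, so δQ = 0.129 × 1.05e-08 = 1.36e-09.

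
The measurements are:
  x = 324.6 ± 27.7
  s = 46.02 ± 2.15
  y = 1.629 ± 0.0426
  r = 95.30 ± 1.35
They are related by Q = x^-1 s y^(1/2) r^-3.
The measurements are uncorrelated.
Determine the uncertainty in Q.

2.24e-08

Products/powers → add relative errors in quadrature, weighted by exponent:
  (-1·δx/x)² = (-1×0.0853)² = 0.00728;  (1·δs/s)² = (1×0.0467)² = 0.00218;  (½·δy/y)² = (0.5×0.0262)² = 0.000171;  (-3·δr/r)² = (-3×0.0142)² = 0.00181
δQ/Q = √(0.0114) = 0.107
Q = 2.091e-07, so δQ = 0.107 × 2.091e-07 = 2.24e-08.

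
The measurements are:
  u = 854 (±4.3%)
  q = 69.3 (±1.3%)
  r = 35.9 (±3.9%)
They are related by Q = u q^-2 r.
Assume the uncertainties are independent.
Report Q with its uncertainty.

For a monomial Q ∝ u, q^-2, r, fractional errors add in quadrature:
  (1·δu/u)² = (1×0.0430)² = 0.00185;  (-2·δq/q)² = (-2×0.0130)² = 0.000676;  (1·δr/r)² = (1×0.0390)² = 0.00152
δQ/Q = √(0.00405) = 0.0636
Q = 6.38, so δQ = 0.0636 × 6.38 = 0.406.

6.38 ± 0.406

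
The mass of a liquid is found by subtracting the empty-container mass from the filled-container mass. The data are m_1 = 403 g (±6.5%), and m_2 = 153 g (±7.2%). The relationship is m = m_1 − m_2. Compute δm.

For a sum/difference, combine absolute errors in quadrature:
  (δm_1)² = 686;  (δm_2)² = 121
δm = √(808) = 28.4 g

28.4 g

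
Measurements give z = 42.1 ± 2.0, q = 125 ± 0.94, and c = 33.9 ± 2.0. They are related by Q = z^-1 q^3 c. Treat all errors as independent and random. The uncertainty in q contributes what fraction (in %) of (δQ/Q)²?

8.15%

(δQ/Q)² = (-1·δz/z)² + (3·δq/q)² + (1·δc/c)²
  z term: (-1×0.0475)² = 0.00226
  q term: (3×0.00752)² = 0.000509
  c term: (1×0.0590)² = 0.00348
Total = 0.00625. Share from q = 0.000509/0.00625 = 0.0815.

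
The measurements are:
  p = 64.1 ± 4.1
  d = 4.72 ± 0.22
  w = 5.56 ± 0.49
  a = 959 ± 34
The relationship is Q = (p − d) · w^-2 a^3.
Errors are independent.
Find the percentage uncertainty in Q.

Let u = p − d = 59.4. δu = √(δp² + δd²) = √(16.8 + 0.0484) = 4.11, so δu/u = 0.0691.
Q is then a monomial in u, w, a:
δQ/Q = √((δu/u)² + (-2·δw/w)² + (3·δa/a)²) = √(0.00478 + 0.0311 + 0.0113) = 0.217

21.7%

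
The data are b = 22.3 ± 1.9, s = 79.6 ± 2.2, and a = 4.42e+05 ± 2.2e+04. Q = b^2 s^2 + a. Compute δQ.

5.65e+05

Let p = b^2·s^2 = 3.15e+06. δp/p = √((2·δb/b)² + (2·δs/s)²) = √(0.0290 + 0.00306) = 0.179, so δp = 5.64e+05.
Q = p + a: δQ = √(δp² + δa²) = √(3.19e+11 + 4.84e+08) = 5.65e+05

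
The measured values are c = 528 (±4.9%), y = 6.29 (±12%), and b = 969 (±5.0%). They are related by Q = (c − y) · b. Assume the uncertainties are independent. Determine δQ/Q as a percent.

Let u = c − y = 522. δu = √(δc² + δy²) = √(669 + 0.570) = 25.9, so δu/u = 0.0496.
Q is then a monomial in u, b:
δQ/Q = √((δu/u)² + (1·δb/b)²) = √(0.00246 + 0.00250) = 0.0704

7.04%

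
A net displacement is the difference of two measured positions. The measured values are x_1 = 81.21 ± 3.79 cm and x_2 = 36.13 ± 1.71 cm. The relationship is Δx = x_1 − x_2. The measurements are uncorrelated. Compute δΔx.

4.16 cm

Sums and differences: (δΔx)² = Σ (cᵢ δxᵢ)².
  (δx_1)² = 14.4;  (δx_2)² = 2.92
δΔx = √(17.3) = 4.16 cm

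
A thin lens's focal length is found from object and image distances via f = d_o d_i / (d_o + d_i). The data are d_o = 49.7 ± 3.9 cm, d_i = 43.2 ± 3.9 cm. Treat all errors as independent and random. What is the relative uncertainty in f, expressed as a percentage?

6.05%

∂f/∂d_o = (d_i/(d_o+d_i))² = 0.216;  ∂f/∂d_i = (d_o/(d_o+d_i))² = 0.286
δf = √((∂f/∂d_o · δd_o)² + (∂f/∂d_i · δd_i)²) = √(0.711 + 1.25) = 1.40 cm
f = 23.1 cm, so δf/f = 1.40/23.1 = 0.0605.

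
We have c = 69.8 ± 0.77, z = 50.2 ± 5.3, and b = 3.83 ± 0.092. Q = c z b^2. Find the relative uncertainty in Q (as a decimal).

0.117

Each factor contributes (exponent × relative error)² to (δQ/Q)²:
  (1·δc/c)² = (1×0.0110)² = 0.000122;  (1·δz/z)² = (1×0.106)² = 0.0111;  (2·δb/b)² = (2×0.0240)² = 0.00231
δQ/Q = √(0.0136) = 0.117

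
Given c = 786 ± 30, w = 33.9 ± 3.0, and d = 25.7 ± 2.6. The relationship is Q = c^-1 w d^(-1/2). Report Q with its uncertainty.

0.00851 ± 0.000926

Q is a product of powers, so relative uncertainties combine in quadrature:
  (-1·δc/c)² = (-1×0.0382)² = 0.00146;  (1·δw/w)² = (1×0.0885)² = 0.00783;  (−½·δd/d)² = (-0.5×0.101)² = 0.00256
δQ/Q = √(0.0118) = 0.109
Q = 0.00851, so δQ = 0.109 × 0.00851 = 0.000926.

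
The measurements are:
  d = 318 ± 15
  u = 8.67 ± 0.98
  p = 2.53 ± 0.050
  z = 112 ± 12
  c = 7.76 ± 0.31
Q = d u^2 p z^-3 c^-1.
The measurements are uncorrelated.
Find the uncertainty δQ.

0.00221

For a monomial Q ∝ d, u^2, p, z^-3, c^-1, fractional errors add in quadrature:
  (1·δd/d)² = (1×0.0472)² = 0.00222;  (2·δu/u)² = (2×0.113)² = 0.0511;  (1·δp/p)² = (1×0.0198)² = 0.000391;  (-3·δz/z)² = (-3×0.107)² = 0.103;  (-1·δc/c)² = (-1×0.0399)² = 0.00160
δQ/Q = √(0.159) = 0.398
Q = 0.00555, so δQ = 0.398 × 0.00555 = 0.00221.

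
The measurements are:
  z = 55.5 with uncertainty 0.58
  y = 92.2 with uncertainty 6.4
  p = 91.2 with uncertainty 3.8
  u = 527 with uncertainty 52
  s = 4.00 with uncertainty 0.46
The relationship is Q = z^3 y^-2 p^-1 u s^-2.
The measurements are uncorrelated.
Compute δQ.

2.11

Since Q is a product/quotient, work with relative uncertainties:
  (3·δz/z)² = (3×0.0105)² = 0.000983;  (-2·δy/y)² = (-2×0.0694)² = 0.0193;  (-1·δp/p)² = (-1×0.0417)² = 0.00174;  (1·δu/u)² = (1×0.0987)² = 0.00974;  (-2·δs/s)² = (-2×0.115)² = 0.0529
δQ/Q = √(0.0846) = 0.291
Q = 7.26, so δQ = 0.291 × 7.26 = 2.11.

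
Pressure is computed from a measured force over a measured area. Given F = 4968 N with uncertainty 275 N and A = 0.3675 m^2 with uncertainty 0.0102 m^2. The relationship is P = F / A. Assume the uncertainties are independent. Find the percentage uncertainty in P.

Relative error in a monomial: (δP/P)² = Σ (nᵢ · δxᵢ/xᵢ)².
  (1·δF/F)² = (1×0.0554)² = 0.00306;  (-1·δA/A)² = (-1×0.0278)² = 0.000770
δP/P = √(0.00383) = 0.0619

6.19%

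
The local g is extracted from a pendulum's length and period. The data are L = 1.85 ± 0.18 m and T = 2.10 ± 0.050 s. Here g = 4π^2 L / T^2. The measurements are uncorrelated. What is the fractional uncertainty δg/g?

Relative error in a monomial: (δg/g)² = Σ (nᵢ · δxᵢ/xᵢ)².
  (1·δL/L)² = (1×0.0973)² = 0.00947;  (-2·δT/T)² = (-2×0.0238)² = 0.00227
δg/g = √(0.0117) = 0.108

0.108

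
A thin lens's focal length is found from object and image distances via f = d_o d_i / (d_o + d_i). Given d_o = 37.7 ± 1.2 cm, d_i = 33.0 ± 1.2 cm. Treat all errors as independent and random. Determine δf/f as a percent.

2.44%

∂f/∂d_o = (d_i/(d_o+d_i))² = 0.218;  ∂f/∂d_i = (d_o/(d_o+d_i))² = 0.284
δf = √((∂f/∂d_o · δd_o)² + (∂f/∂d_i · δd_i)²) = √(0.0684 + 0.116) = 0.430 cm
f = 17.6 cm, so δf/f = 0.430/17.6 = 0.0244.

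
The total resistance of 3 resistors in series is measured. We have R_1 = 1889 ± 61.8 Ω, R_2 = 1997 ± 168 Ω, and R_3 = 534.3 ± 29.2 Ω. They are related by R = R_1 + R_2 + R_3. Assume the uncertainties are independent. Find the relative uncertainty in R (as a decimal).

Absolute uncertainties add in quadrature for a linear combination:
  (δR_1)² = 3820;  (δR_2)² = 28200;  (δR_3)² = 853
δR = √(32900) = 181 Ω
R = 4420 Ω, so δR/R = 181/4420 = 0.0410.

0.0410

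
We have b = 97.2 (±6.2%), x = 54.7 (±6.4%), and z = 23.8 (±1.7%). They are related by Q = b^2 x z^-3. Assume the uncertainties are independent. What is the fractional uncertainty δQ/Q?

Products/powers → add relative errors in quadrature, weighted by exponent:
  (2·δb/b)² = (2×0.0620)² = 0.0154;  (1·δx/x)² = (1×0.0640)² = 0.00410;  (-3·δz/z)² = (-3×0.0170)² = 0.00260
δQ/Q = √(0.0221) = 0.149

0.149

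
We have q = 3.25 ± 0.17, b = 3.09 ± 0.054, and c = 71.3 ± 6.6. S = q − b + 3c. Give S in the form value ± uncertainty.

Sums and differences: (δS)² = Σ (cᵢ δxᵢ)².
  (δq)² = 0.0289;  (δb)² = 0.00292;  (3·δc)² = 392
δS = √(392) = 19.8
S = 214.

214 ± 19.8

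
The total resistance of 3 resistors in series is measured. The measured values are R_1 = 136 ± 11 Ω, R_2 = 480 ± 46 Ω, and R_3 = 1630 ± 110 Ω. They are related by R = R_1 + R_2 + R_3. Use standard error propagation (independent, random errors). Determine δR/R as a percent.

Sums and differences: (δR)² = Σ (cᵢ δxᵢ)².
  (δR_1)² = 121;  (δR_2)² = 2120;  (δR_3)² = 12100
δR = √(14300) = 120 Ω
R = 2250 Ω, so δR/R = 120/2250 = 0.0533.

5.33%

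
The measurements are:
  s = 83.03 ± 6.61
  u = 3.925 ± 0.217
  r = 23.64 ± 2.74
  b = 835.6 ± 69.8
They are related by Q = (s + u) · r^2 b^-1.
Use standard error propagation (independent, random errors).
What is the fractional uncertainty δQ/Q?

0.258

Let w = s + u = 86.95. δw = √(δs² + δu²) = √(43.7 + 0.0471) = 6.61, so δw/w = 0.0761.
Q is then a monomial in w, r, b:
δQ/Q = √((δw/w)² + (2·δr/r)² + (-1·δb/b)²) = √(0.00578 + 0.0537 + 0.00698) = 0.258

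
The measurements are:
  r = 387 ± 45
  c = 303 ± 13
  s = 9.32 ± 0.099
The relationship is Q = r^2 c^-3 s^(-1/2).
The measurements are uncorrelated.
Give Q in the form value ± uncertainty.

0.00176 ± 0.000469

Each factor contributes (exponent × relative error)² to (δQ/Q)²:
  (2·δr/r)² = (2×0.116)² = 0.0541;  (-3·δc/c)² = (-3×0.0429)² = 0.0166;  (−½·δs/s)² = (-0.5×0.0106)² = 2.82e-05
δQ/Q = √(0.0707) = 0.266
Q = 0.00176, so δQ = 0.266 × 0.00176 = 0.000469.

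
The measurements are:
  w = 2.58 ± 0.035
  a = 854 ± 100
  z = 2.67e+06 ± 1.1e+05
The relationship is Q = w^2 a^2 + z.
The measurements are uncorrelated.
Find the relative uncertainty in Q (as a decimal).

Let p = w^2·a^2 = 4.85e+06. δp/p = √((2·δw/w)² + (2·δa/a)²) = √(0.000736 + 0.0548) = 0.236, so δp = 1.14e+06.
Q = p + z: δQ = √(δp² + δz²) = √(1.31e+12 + 1.21e+10) = 1.15e+06
Q = 7.52e+06, so δQ/Q = 1.15e+06/7.52e+06 = 0.153.

0.153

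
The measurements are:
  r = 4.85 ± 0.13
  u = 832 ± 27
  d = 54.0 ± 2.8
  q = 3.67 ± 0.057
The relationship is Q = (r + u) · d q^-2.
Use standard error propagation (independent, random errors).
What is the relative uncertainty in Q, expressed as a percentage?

6.85%

Let w = r + u = 837. δw = √(δr² + δu²) = √(0.0169 + 729) = 27.0, so δw/w = 0.0323.
Q is then a monomial in w, d, q:
δQ/Q = √((δw/w)² + (1·δd/d)² + (-2·δq/q)²) = √(0.00104 + 0.00269 + 0.000965) = 0.0685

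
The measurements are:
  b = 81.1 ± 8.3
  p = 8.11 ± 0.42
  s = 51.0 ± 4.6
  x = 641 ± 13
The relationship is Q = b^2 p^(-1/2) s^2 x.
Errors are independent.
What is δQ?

Q is a product of powers, so relative uncertainties combine in quadrature:
  (2·δb/b)² = (2×0.102)² = 0.0419;  (−½·δp/p)² = (-0.5×0.0518)² = 0.000670;  (2·δs/s)² = (2×0.0902)² = 0.0325;  (1·δx/x)² = (1×0.0203)² = 0.000411
δQ/Q = √(0.0755) = 0.275
Q = 3.85e+09, so δQ = 0.275 × 3.85e+09 = 1.06e+09.

1.06e+09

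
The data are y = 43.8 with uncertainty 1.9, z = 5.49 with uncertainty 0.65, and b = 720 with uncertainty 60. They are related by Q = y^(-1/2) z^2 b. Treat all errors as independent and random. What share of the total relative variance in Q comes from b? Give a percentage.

(δQ/Q)² = (−½·δy/y)² + (2·δz/z)² + (1·δb/b)²
  y term: (-0.5×0.0434)² = 0.000470
  z term: (2×0.118)² = 0.0561
  b term: (1×0.0833)² = 0.00694
Total = 0.0635. Share from b = 0.00694/0.0635 = 0.109.

10.9%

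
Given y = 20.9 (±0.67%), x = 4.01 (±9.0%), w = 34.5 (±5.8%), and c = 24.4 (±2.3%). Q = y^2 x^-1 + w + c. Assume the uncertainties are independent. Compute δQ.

Let p = y^2·x^-1 = 109. δp/p = √((2·δy/y)² + (-1·δx/x)²) = √(0.000180 + 0.00810) = 0.0910, so δp = 9.91.
Q = p + w + c: δQ = √(δp² + δw² + δc²) = √(98.2 + 4.00 + 0.315) = 10.1

10.1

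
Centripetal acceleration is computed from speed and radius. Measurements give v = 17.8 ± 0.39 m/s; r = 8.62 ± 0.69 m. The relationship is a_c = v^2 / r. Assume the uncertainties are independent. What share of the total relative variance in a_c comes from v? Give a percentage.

(δa_c/a_c)² = (2·δv/v)² + (-1·δr/r)²
  v term: (2×0.0219)² = 0.00192
  r term: (-1×0.0800)² = 0.00641
Total = 0.00833. Share from v = 0.00192/0.00833 = 0.231.

23.1%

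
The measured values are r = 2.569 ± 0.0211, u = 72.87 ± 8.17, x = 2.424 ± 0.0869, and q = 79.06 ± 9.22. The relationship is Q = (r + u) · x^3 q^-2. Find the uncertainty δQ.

0.0479

Let w = r + u = 75.44. δw = √(δr² + δu²) = √(0.000445 + 66.7) = 8.17, so δw/w = 0.108.
Q is then a monomial in w, x, q:
δQ/Q = √((δw/w)² + (3·δx/x)² + (-2·δq/q)²) = √(0.0117 + 0.0116 + 0.0544) = 0.279
Q = 0.1719, so δQ = 0.279 × 0.1719 = 0.0479.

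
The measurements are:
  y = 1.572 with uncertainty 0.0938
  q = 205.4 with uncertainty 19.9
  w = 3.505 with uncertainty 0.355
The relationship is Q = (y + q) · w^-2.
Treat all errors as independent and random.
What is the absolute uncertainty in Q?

3.78

Let u = y + q = 207.0. δu = √(δy² + δq²) = √(0.00880 + 396) = 19.9, so δu/u = 0.0961.
Q is then a monomial in u, w:
δQ/Q = √((δu/u)² + (-2·δw/w)²) = √(0.00924 + 0.0410) = 0.224
Q = 16.85, so δQ = 0.224 × 16.85 = 3.78.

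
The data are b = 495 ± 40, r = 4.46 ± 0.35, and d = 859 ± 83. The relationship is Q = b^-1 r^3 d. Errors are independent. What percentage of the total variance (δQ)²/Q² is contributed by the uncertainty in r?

77.7%

(δQ/Q)² = (-1·δb/b)² + (3·δr/r)² + (1·δd/d)²
  b term: (-1×0.0808)² = 0.00653
  r term: (3×0.0785)² = 0.0554
  d term: (1×0.0966)² = 0.00934
Total = 0.0713. Share from r = 0.0554/0.0713 = 0.777.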